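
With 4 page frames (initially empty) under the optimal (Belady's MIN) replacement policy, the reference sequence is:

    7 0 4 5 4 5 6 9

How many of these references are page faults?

7 → miss, frames [7]
0 → miss, frames [7, 0]
4 → miss, frames [7, 0, 4]
5 → miss, frames [7, 0, 4, 5]
4 → hit
5 → hit
6 → miss, evict 5, frames [7, 0, 4, 6]
9 → miss, evict 6, frames [7, 0, 4, 9]
Page faults: 6.

6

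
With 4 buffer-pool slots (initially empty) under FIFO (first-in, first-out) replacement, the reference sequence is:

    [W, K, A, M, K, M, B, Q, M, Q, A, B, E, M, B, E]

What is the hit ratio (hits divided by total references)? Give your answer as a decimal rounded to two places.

W -> miss, frames (W)
K -> miss, frames (W K)
A -> miss, frames (W K A)
M -> miss, frames (W K A M)
K -> hit
M -> hit
B -> miss, evict W, frames (K A M B)
Q -> miss, evict K, frames (A M B Q)
M -> hit
Q -> hit
A -> hit
B -> hit
E -> miss, evict A, frames (M B Q E)
M -> hit
B -> hit
E -> hit
Hits: 9 of 16 references → 9/16 = 0.5625.

0.56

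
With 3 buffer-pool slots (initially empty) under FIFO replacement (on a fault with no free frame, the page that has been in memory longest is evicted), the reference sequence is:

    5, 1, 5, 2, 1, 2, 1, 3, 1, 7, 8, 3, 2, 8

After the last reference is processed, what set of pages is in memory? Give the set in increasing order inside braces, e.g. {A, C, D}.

5 -> fault, frames (5)
1 -> fault, frames (5 1)
5 -> hit
2 -> fault, frames (5 1 2)
1 -> hit
2 -> hit
1 -> hit
3 -> fault, evict 5, frames (1 2 3)
1 -> hit
7 -> fault, evict 1, frames (2 3 7)
8 -> fault, evict 2, frames (3 7 8)
3 -> hit
2 -> fault, evict 3, frames (7 8 2)
8 -> hit

{2, 7, 8}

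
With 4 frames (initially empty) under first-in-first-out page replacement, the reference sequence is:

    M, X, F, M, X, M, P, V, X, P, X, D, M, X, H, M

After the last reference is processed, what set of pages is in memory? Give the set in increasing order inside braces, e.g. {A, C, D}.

{D, H, M, X}

M: miss, frames {M}
X: miss, frames {M,X}
F: miss, frames {M,X,F}
M: hit
X: hit
M: hit
P: miss, frames {M,X,F,P}
V: miss, evict M, frames {X,F,P,V}
X: hit
P: hit
X: hit
D: miss, evict X, frames {F,P,V,D}
M: miss, evict F, frames {P,V,D,M}
X: miss, evict P, frames {V,D,M,X}
H: miss, evict V, frames {D,M,X,H}
M: hit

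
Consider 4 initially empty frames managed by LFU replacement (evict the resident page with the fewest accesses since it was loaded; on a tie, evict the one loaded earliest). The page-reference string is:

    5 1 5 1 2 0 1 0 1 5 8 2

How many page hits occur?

5 → miss, frames {5}
1 → miss, frames {5,1}
5 → hit
1 → hit
2 → miss, frames {5,1,2}
0 → miss, frames {5,1,2,0}
1 → hit
0 → hit
1 → hit
5 → hit
8 → miss, evict 2, frames {5,1,0,8}
2 → miss, evict 8, frames {5,1,0,2}
Hits: 6.

6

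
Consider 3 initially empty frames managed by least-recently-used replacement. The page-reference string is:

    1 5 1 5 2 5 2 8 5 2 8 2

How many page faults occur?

1 → miss, frames [1]
5 → miss, frames [1, 5]
1 → hit
5 → hit
2 → miss, frames [1, 5, 2]
5 → hit
2 → hit
8 → miss, evict 1, frames [5, 2, 8]
5 → hit
2 → hit
8 → hit
2 → hit
Page faults: 4.

4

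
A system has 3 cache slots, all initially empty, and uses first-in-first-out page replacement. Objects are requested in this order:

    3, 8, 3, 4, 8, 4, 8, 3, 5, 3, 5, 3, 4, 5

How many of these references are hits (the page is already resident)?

9

3 → fault, frames [3]
8 → fault, frames [3, 8]
3 → hit
4 → fault, frames [3, 8, 4]
8 → hit
4 → hit
8 → hit
3 → hit
5 → fault, evict 3, frames [8, 4, 5]
3 → fault, evict 8, frames [4, 5, 3]
5 → hit
3 → hit
4 → hit
5 → hit
Hits: 9.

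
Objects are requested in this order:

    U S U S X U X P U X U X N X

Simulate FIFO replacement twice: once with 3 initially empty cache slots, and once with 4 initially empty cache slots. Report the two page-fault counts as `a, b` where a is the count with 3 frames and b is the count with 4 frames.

3 frames: F F . . F . . F F . . . F F → 7 faults.
4 frames: F F . . F . . F . . . . F . → 5 faults.
5 < 7: adding a frame reduced faults, as is typical.

7, 5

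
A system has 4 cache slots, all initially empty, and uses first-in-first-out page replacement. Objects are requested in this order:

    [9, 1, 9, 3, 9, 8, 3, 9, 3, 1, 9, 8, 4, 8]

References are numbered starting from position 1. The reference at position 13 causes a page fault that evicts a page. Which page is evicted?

9

pos 1: 9 → fault, frames {9}
pos 2: 1 → fault, frames {9,1}
pos 3: 9 → hit
pos 4: 3 → fault, frames {9,1,3}
pos 5: 9 → hit
pos 6: 8 → fault, frames {9,1,3,8}
pos 7: 3 → hit
pos 8: 9 → hit
pos 9: 3 → hit
pos 10: 1 → hit
pos 11: 9 → hit
pos 12: 8 → hit
pos 13: 4 → fault, evict 9, frames {1,3,8,4}
At position 13, page 9 is evicted.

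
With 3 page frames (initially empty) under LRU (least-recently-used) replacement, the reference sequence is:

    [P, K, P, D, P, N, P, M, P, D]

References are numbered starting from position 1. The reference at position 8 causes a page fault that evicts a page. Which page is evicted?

pos 1: P → fault, frames {P}
pos 2: K → fault, frames {P,K}
pos 3: P → hit
pos 4: D → fault, frames {K,P,D}
pos 5: P → hit
pos 6: N → fault, evict K, frames {D,P,N}
pos 7: P → hit
pos 8: M → fault, evict D, frames {N,P,M}
At position 8, page D is evicted.

D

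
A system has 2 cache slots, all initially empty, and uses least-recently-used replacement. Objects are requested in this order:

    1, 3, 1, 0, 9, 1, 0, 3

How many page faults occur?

7

1 → fault, frames [1]
3 → fault, frames [1, 3]
1 → hit
0 → fault, evict 3, frames [1, 0]
9 → fault, evict 1, frames [0, 9]
1 → fault, evict 0, frames [9, 1]
0 → fault, evict 9, frames [1, 0]
3 → fault, evict 1, frames [0, 3]
Page faults: 7.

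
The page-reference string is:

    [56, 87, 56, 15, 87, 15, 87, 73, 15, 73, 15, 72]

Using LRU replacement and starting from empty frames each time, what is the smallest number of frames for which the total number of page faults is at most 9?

2

f=1: 12 faults
f=2: 7 faults
f=3: 5 faults
f=4: 5 faults
f=5: 5 faults
Smallest f with faults ≤ 9 is 2.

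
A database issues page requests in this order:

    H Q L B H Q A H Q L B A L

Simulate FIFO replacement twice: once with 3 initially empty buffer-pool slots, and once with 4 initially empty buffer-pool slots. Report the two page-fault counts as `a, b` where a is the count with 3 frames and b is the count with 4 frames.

9, 10

3 frames: F F F F F F F . . F F . . → 9 faults.
4 frames: F F F F . . F F F F F F . → 10 faults.
10 > 9: adding a frame increased faults — Belady's anomaly.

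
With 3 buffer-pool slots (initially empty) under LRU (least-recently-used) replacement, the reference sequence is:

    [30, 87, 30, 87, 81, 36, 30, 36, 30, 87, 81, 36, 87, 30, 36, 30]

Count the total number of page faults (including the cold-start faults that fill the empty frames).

30 → miss, frames [30]
87 → miss, frames [30, 87]
30 → hit
87 → hit
81 → miss, frames [30, 87, 81]
36 → miss, evict 30, frames [87, 81, 36]
30 → miss, evict 87, frames [81, 36, 30]
36 → hit
30 → hit
87 → miss, evict 81, frames [36, 30, 87]
81 → miss, evict 36, frames [30, 87, 81]
36 → miss, evict 30, frames [87, 81, 36]
87 → hit
30 → miss, evict 81, frames [36, 87, 30]
36 → hit
30 → hit
Page faults: 9.

9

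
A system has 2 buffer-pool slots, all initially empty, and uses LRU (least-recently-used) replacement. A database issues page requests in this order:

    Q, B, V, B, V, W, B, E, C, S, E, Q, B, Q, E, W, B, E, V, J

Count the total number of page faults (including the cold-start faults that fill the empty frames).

17

Q: fault, frames {Q}
B: fault, frames {Q,B}
V: fault, evict Q, frames {B,V}
B: hit
V: hit
W: fault, evict B, frames {V,W}
B: fault, evict V, frames {W,B}
E: fault, evict W, frames {B,E}
C: fault, evict B, frames {E,C}
S: fault, evict E, frames {C,S}
E: fault, evict C, frames {S,E}
Q: fault, evict S, frames {E,Q}
B: fault, evict E, frames {Q,B}
Q: hit
E: fault, evict B, frames {Q,E}
W: fault, evict Q, frames {E,W}
B: fault, evict E, frames {W,B}
E: fault, evict W, frames {B,E}
V: fault, evict B, frames {E,V}
J: fault, evict E, frames {V,J}
Page faults: 17.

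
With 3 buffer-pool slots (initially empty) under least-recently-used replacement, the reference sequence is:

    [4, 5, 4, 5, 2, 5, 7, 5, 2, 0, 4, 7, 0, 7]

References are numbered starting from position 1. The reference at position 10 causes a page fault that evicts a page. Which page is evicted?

7

pos 1: 4: miss, frames {4}
pos 2: 5: miss, frames {4,5}
pos 3: 4: hit
pos 4: 5: hit
pos 5: 2: miss, frames {4,5,2}
pos 6: 5: hit
pos 7: 7: miss, evict 4, frames {2,5,7}
pos 8: 5: hit
pos 9: 2: hit
pos 10: 0: miss, evict 7, frames {5,2,0}
At position 10, page 7 is evicted.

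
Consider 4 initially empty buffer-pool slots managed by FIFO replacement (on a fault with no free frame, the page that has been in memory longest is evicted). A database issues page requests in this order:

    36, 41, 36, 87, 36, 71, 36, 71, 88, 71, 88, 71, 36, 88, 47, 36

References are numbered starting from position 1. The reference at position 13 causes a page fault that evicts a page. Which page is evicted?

pos 1: 36: fault, frames {36}
pos 2: 41: fault, frames {36,41}
pos 3: 36: hit
pos 4: 87: fault, frames {36,41,87}
pos 5: 36: hit
pos 6: 71: fault, frames {36,41,87,71}
pos 7: 36: hit
pos 8: 71: hit
pos 9: 88: fault, evict 36, frames {41,87,71,88}
pos 10: 71: hit
pos 11: 88: hit
pos 12: 71: hit
pos 13: 36: fault, evict 41, frames {87,71,88,36}
At position 13, page 41 is evicted.

41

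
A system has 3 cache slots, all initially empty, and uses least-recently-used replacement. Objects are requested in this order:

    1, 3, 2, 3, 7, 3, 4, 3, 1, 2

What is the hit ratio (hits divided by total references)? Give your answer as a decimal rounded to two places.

1: miss, frames {1}
3: miss, frames {1,3}
2: miss, frames {1,3,2}
3: hit
7: miss, evict 1, frames {2,3,7}
3: hit
4: miss, evict 2, frames {7,3,4}
3: hit
1: miss, evict 7, frames {4,3,1}
2: miss, evict 4, frames {3,1,2}
Hits: 3 of 10 references → 3/10 = 0.3000.

0.30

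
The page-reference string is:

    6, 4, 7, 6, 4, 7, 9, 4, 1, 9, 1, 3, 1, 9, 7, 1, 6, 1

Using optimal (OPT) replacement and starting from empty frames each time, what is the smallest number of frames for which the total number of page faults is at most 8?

3

f=1: 18 faults
f=2: 10 faults
f=3: 8 faults
f=4: 7 faults
f=5: 6 faults
f=6: 6 faults
Smallest f with faults ≤ 8 is 3.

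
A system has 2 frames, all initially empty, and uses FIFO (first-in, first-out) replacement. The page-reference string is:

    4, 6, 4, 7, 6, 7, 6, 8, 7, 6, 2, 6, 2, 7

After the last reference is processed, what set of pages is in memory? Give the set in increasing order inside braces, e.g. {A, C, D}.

{2, 7}

4 -> miss, frames [4]
6 -> miss, frames [4, 6]
4 -> hit
7 -> miss, evict 4, frames [6, 7]
6 -> hit
7 -> hit
6 -> hit
8 -> miss, evict 6, frames [7, 8]
7 -> hit
6 -> miss, evict 7, frames [8, 6]
2 -> miss, evict 8, frames [6, 2]
6 -> hit
2 -> hit
7 -> miss, evict 6, frames [2, 7]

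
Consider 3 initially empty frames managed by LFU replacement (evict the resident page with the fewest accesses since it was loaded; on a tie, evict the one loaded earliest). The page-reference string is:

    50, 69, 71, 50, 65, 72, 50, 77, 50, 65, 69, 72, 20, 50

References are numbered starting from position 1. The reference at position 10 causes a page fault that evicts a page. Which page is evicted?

72

pos 1: 50: fault, frames {50}
pos 2: 69: fault, frames {50,69}
pos 3: 71: fault, frames {50,69,71}
pos 4: 50: hit
pos 5: 65: fault, evict 69, frames {50,71,65}
pos 6: 72: fault, evict 71, frames {50,65,72}
pos 7: 50: hit
pos 8: 77: fault, evict 65, frames {50,72,77}
pos 9: 50: hit
pos 10: 65: fault, evict 72, frames {50,77,65}
At position 10, page 72 is evicted.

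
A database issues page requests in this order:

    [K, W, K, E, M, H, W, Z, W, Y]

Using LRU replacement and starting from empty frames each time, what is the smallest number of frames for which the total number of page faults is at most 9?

f=1: 10 faults
f=2: 8 faults
f=3: 8 faults
f=4: 8 faults
f=5: 7 faults
f=6: 7 faults
f=7: 7 faults
Smallest f with faults ≤ 9 is 2.

2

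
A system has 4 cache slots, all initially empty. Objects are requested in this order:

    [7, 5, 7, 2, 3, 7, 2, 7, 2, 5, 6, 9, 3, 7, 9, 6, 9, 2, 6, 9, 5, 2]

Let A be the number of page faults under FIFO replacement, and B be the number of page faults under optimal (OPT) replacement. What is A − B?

Under FIFO: F F . F F . . . . . F F . F . . . F . . F . → 9 faults.
Under OPT: F F . F F . . . . . F F . . . . . F . . F . → 8 faults.
A − B = 9 − 8 = 1.

1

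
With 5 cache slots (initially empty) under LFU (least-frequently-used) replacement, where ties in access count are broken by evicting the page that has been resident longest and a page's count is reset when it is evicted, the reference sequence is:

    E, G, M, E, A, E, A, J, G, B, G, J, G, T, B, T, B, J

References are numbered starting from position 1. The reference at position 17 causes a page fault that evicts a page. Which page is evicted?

pos 1: E -> miss, frames [E]
pos 2: G -> miss, frames [E, G]
pos 3: M -> miss, frames [E, G, M]
pos 4: E -> hit
pos 5: A -> miss, frames [E, G, M, A]
pos 6: E -> hit
pos 7: A -> hit
pos 8: J -> miss, frames [E, G, M, A, J]
pos 9: G -> hit
pos 10: B -> miss, evict M, frames [E, G, A, J, B]
pos 11: G -> hit
pos 12: J -> hit
pos 13: G -> hit
pos 14: T -> miss, evict B, frames [E, G, A, J, T]
pos 15: B -> miss, evict T, frames [E, G, A, J, B]
pos 16: T -> miss, evict B, frames [E, G, A, J, T]
pos 17: B -> miss, evict T, frames [E, G, A, J, B]
At position 17, page T is evicted.

T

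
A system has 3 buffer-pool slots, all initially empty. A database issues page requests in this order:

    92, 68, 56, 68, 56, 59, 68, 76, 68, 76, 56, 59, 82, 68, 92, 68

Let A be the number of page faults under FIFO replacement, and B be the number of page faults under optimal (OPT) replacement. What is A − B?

3

Under FIFO: F F F . . F . F F . F F F F F . → 11 faults.
Under OPT: F F F . . F . F . . . F F . F . → 8 faults.
A − B = 11 − 8 = 3.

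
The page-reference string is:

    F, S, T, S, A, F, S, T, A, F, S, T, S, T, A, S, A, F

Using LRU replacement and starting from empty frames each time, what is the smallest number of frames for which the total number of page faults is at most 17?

2

f=1: 18 faults
f=2: 14 faults
f=3: 12 faults
f=4: 4 faults
Smallest f with faults ≤ 17 is 2.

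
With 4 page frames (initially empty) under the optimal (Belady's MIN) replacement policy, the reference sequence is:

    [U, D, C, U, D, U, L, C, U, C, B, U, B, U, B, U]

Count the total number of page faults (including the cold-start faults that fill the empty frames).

5

U -> miss, frames {U}
D -> miss, frames {U,D}
C -> miss, frames {U,D,C}
U -> hit
D -> hit
U -> hit
L -> miss, frames {U,D,C,L}
C -> hit
U -> hit
C -> hit
B -> miss, evict L, frames {U,D,C,B}
U -> hit
B -> hit
U -> hit
B -> hit
U -> hit
Page faults: 5.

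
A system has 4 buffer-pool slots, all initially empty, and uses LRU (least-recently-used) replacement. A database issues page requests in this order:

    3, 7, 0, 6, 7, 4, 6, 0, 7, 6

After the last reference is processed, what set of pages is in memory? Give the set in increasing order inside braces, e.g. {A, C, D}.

3: fault, frames (3)
7: fault, frames (3 7)
0: fault, frames (3 7 0)
6: fault, frames (3 7 0 6)
7: hit
4: fault, evict 3, frames (0 6 7 4)
6: hit
0: hit
7: hit
6: hit

{0, 4, 6, 7}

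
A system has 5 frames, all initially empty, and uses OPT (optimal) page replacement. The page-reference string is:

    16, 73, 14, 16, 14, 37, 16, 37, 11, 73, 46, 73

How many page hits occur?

6

16 -> fault, frames [16]
73 -> fault, frames [16, 73]
14 -> fault, frames [16, 73, 14]
16 -> hit
14 -> hit
37 -> fault, frames [16, 73, 14, 37]
16 -> hit
37 -> hit
11 -> fault, frames [16, 73, 14, 37, 11]
73 -> hit
46 -> fault, evict 11, frames [16, 73, 14, 37, 46]
73 -> hit
Hits: 6.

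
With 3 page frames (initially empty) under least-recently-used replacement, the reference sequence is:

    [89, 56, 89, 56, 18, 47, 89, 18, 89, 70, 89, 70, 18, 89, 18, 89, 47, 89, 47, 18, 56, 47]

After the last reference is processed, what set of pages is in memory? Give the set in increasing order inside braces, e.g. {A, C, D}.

89 -> fault, frames {89}
56 -> fault, frames {89,56}
89 -> hit
56 -> hit
18 -> fault, frames {89,56,18}
47 -> fault, evict 89, frames {56,18,47}
89 -> fault, evict 56, frames {18,47,89}
18 -> hit
89 -> hit
70 -> fault, evict 47, frames {18,89,70}
89 -> hit
70 -> hit
18 -> hit
89 -> hit
18 -> hit
89 -> hit
47 -> fault, evict 70, frames {18,89,47}
89 -> hit
47 -> hit
18 -> hit
56 -> fault, evict 89, frames {47,18,56}
47 -> hit

{18, 47, 56}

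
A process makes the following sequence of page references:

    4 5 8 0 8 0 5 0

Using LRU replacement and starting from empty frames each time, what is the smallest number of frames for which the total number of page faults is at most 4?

3

f=1: 8 faults
f=2: 5 faults
f=3: 4 faults
f=4: 4 faults
Smallest f with faults ≤ 4 is 3.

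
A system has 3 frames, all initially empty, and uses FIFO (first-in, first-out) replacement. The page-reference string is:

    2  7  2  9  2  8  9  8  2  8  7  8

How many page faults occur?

2 → fault, frames (2)
7 → fault, frames (2 7)
2 → hit
9 → fault, frames (2 7 9)
2 → hit
8 → fault, evict 2, frames (7 9 8)
9 → hit
8 → hit
2 → fault, evict 7, frames (9 8 2)
8 → hit
7 → fault, evict 9, frames (8 2 7)
8 → hit
Page faults: 6.

6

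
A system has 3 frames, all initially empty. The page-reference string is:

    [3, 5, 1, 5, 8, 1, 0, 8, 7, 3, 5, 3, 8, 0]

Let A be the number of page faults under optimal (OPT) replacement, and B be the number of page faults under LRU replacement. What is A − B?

-2

Under OPT: F F F . F . F . F . F . . F → 8 faults.
Under LRU: F F F . F . F . F F F . F F → 10 faults.
A − B = 8 − 10 = -2.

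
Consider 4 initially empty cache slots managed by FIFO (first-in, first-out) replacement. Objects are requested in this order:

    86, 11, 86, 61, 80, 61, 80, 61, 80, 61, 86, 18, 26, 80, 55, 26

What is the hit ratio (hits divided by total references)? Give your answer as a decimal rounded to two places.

0.56

86 → miss, frames [86]
11 → miss, frames [86, 11]
86 → hit
61 → miss, frames [86, 11, 61]
80 → miss, frames [86, 11, 61, 80]
61 → hit
80 → hit
61 → hit
80 → hit
61 → hit
86 → hit
18 → miss, evict 86, frames [11, 61, 80, 18]
26 → miss, evict 11, frames [61, 80, 18, 26]
80 → hit
55 → miss, evict 61, frames [80, 18, 26, 55]
26 → hit
Hits: 9 of 16 references → 9/16 = 0.5625.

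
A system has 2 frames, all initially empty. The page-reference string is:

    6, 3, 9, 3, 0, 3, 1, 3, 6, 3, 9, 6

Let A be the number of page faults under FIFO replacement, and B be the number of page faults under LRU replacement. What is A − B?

Under FIFO: F F F . F F F . F F F F → 10 faults.
Under LRU: F F F . F . F . F . F F → 8 faults.
A − B = 10 − 8 = 2.

2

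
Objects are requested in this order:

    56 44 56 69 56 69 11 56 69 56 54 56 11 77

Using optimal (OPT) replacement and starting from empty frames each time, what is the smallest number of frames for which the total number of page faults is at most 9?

2

f=1: 14 faults
f=2: 8 faults
f=3: 6 faults
f=4: 6 faults
f=5: 6 faults
f=6: 6 faults
Smallest f with faults ≤ 9 is 2.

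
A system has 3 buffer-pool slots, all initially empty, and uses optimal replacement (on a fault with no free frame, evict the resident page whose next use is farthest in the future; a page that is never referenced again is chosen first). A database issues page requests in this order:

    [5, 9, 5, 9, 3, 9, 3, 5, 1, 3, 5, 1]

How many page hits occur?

8

5 -> miss, frames [5]
9 -> miss, frames [5, 9]
5 -> hit
9 -> hit
3 -> miss, frames [5, 9, 3]
9 -> hit
3 -> hit
5 -> hit
1 -> miss, evict 9, frames [5, 3, 1]
3 -> hit
5 -> hit
1 -> hit
Hits: 8.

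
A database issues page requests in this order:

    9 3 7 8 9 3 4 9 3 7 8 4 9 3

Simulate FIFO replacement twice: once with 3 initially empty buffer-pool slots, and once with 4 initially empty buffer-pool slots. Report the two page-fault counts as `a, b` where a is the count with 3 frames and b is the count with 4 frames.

11, 12

3 frames: F F F F F F F . . F F . F F → 11 faults.
4 frames: F F F F . . F F F F F F F F → 12 faults.
12 > 11: adding a frame increased faults — Belady's anomaly.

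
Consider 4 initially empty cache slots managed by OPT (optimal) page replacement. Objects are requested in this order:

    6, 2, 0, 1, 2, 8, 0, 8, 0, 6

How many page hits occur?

5

6 -> miss, frames (6)
2 -> miss, frames (6 2)
0 -> miss, frames (6 2 0)
1 -> miss, frames (6 2 0 1)
2 -> hit
8 -> miss, evict 1, frames (6 2 0 8)
0 -> hit
8 -> hit
0 -> hit
6 -> hit
Hits: 5.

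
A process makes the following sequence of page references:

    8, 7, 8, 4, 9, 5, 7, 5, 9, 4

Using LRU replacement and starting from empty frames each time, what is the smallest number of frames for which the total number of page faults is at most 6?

f=1: 10 faults
f=2: 8 faults
f=3: 7 faults
f=4: 6 faults
f=5: 5 faults
Smallest f with faults ≤ 6 is 4.

4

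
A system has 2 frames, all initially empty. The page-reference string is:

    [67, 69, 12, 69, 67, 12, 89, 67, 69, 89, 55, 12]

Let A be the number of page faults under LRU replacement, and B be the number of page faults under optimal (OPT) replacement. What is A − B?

3

Under LRU: F F F . F F F F F F F F → 11 faults.
Under OPT: F F F . F . F . F . F F → 8 faults.
A − B = 11 − 8 = 3.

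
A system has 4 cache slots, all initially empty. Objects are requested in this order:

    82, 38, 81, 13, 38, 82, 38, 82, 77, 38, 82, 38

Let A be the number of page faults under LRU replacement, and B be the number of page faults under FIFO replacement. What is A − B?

Under LRU: F F F F . . . . F . . . → 5 faults.
Under FIFO: F F F F . . . . F . F F → 7 faults.
A − B = 5 − 7 = -2.

-2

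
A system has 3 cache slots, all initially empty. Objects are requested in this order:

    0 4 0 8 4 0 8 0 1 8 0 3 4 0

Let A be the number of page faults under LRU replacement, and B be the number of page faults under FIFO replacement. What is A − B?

Under LRU: F F . F . . . . F . . F F . → 6 faults.
Under FIFO: F F . F . . . . F . F F F . → 7 faults.
A − B = 6 − 7 = -1.

-1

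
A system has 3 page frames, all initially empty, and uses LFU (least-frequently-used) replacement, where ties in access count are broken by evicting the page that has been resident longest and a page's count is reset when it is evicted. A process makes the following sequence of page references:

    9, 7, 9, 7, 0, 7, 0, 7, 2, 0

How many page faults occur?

9 → miss, frames {9}
7 → miss, frames {9,7}
9 → hit
7 → hit
0 → miss, frames {9,7,0}
7 → hit
0 → hit
7 → hit
2 → miss, evict 9, frames {7,0,2}
0 → hit
Page faults: 4.

4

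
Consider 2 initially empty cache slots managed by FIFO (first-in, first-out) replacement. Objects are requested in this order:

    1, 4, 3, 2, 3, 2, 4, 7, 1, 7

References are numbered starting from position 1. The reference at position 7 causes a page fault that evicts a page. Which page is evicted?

3

pos 1: 1 -> miss, frames [1]
pos 2: 4 -> miss, frames [1, 4]
pos 3: 3 -> miss, evict 1, frames [4, 3]
pos 4: 2 -> miss, evict 4, frames [3, 2]
pos 5: 3 -> hit
pos 6: 2 -> hit
pos 7: 4 -> miss, evict 3, frames [2, 4]
At position 7, page 3 is evicted.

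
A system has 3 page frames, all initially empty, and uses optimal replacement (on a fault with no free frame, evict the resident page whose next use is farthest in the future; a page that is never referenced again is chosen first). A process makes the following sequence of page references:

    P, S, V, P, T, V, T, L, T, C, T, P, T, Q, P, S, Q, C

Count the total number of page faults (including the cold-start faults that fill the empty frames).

P → fault, frames (P)
S → fault, frames (P S)
V → fault, frames (P S V)
P → hit
T → fault, evict S, frames (P V T)
V → hit
T → hit
L → fault, evict V, frames (P T L)
T → hit
C → fault, evict L, frames (P T C)
T → hit
P → hit
T → hit
Q → fault, evict T, frames (P C Q)
P → hit
S → fault, evict P, frames (C Q S)
Q → hit
C → hit
Page faults: 8.

8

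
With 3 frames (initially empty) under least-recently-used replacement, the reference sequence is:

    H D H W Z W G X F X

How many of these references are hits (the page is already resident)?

H: fault, frames (H)
D: fault, frames (H D)
H: hit
W: fault, frames (D H W)
Z: fault, evict D, frames (H W Z)
W: hit
G: fault, evict H, frames (Z W G)
X: fault, evict Z, frames (W G X)
F: fault, evict W, frames (G X F)
X: hit
Hits: 3.

3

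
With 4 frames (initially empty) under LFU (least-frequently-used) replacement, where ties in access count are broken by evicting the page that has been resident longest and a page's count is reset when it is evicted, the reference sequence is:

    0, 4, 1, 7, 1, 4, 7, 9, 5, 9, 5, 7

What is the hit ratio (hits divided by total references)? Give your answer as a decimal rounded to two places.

0.33

0 → fault, frames (0)
4 → fault, frames (0 4)
1 → fault, frames (0 4 1)
7 → fault, frames (0 4 1 7)
1 → hit
4 → hit
7 → hit
9 → fault, evict 0, frames (4 1 7 9)
5 → fault, evict 9, frames (4 1 7 5)
9 → fault, evict 5, frames (4 1 7 9)
5 → fault, evict 9, frames (4 1 7 5)
7 → hit
Hits: 4 of 12 references → 4/12 = 0.3333.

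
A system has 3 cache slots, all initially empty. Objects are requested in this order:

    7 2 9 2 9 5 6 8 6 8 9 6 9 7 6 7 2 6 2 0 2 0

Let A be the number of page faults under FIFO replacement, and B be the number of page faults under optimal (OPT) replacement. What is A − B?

Under FIFO: F F F . . F F F . . F . . F F . F . . F . . → 11 faults.
Under OPT: F F F . . F F F . . . . . F . . F . . F . . → 9 faults.
A − B = 11 − 9 = 2.

2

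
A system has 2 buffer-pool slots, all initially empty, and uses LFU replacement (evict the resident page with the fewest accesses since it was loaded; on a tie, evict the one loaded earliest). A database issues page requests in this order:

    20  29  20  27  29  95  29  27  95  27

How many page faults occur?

9

20: fault, frames (20)
29: fault, frames (20 29)
20: hit
27: fault, evict 29, frames (20 27)
29: fault, evict 27, frames (20 29)
95: fault, evict 29, frames (20 95)
29: fault, evict 95, frames (20 29)
27: fault, evict 29, frames (20 27)
95: fault, evict 27, frames (20 95)
27: fault, evict 95, frames (20 27)
Page faults: 9.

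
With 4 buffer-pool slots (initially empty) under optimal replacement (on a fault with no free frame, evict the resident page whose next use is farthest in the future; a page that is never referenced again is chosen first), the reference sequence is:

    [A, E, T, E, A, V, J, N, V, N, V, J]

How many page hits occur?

6

A: fault, frames (A)
E: fault, frames (A E)
T: fault, frames (A E T)
E: hit
A: hit
V: fault, frames (A E T V)
J: fault, evict T, frames (A E V J)
N: fault, evict E, frames (A V J N)
V: hit
N: hit
V: hit
J: hit
Hits: 6.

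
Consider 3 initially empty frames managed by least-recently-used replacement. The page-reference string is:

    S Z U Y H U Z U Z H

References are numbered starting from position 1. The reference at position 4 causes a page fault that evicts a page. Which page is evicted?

pos 1: S → miss, frames (S)
pos 2: Z → miss, frames (S Z)
pos 3: U → miss, frames (S Z U)
pos 4: Y → miss, evict S, frames (Z U Y)
At position 4, page S is evicted.

S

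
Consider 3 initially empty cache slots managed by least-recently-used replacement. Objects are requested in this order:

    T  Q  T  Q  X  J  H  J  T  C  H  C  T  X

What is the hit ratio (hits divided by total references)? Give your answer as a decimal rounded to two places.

T → fault, frames [T]
Q → fault, frames [T, Q]
T → hit
Q → hit
X → fault, frames [T, Q, X]
J → fault, evict T, frames [Q, X, J]
H → fault, evict Q, frames [X, J, H]
J → hit
T → fault, evict X, frames [H, J, T]
C → fault, evict H, frames [J, T, C]
H → fault, evict J, frames [T, C, H]
C → hit
T → hit
X → fault, evict H, frames [C, T, X]
Hits: 5 of 14 references → 5/14 = 0.3571.

0.36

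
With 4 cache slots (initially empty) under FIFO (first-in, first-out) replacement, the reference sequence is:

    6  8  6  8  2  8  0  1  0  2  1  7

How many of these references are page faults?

6 -> miss, frames [6]
8 -> miss, frames [6, 8]
6 -> hit
8 -> hit
2 -> miss, frames [6, 8, 2]
8 -> hit
0 -> miss, frames [6, 8, 2, 0]
1 -> miss, evict 6, frames [8, 2, 0, 1]
0 -> hit
2 -> hit
1 -> hit
7 -> miss, evict 8, frames [2, 0, 1, 7]
Page faults: 6.

6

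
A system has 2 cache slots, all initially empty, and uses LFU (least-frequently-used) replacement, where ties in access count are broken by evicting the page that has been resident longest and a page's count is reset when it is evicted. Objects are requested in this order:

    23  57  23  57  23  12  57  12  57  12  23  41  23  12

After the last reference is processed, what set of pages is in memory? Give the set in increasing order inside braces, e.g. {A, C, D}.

23: fault, frames {23}
57: fault, frames {23,57}
23: hit
57: hit
23: hit
12: fault, evict 57, frames {23,12}
57: fault, evict 12, frames {23,57}
12: fault, evict 57, frames {23,12}
57: fault, evict 12, frames {23,57}
12: fault, evict 57, frames {23,12}
23: hit
41: fault, evict 12, frames {23,41}
23: hit
12: fault, evict 41, frames {23,12}

{12, 23}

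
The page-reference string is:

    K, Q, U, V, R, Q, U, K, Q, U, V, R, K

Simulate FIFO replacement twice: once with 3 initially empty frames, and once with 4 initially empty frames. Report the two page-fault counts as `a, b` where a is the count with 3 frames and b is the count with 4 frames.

10, 11

3 frames: F F F F F F F F . . F F . → 10 faults.
4 frames: F F F F F . . F F F F F F → 11 faults.
11 > 10: adding a frame increased faults — Belady's anomaly.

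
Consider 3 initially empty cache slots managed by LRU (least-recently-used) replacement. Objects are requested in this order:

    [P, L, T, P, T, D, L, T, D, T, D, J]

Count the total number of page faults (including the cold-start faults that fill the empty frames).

6

P -> miss, frames [P]
L -> miss, frames [P, L]
T -> miss, frames [P, L, T]
P -> hit
T -> hit
D -> miss, evict L, frames [P, T, D]
L -> miss, evict P, frames [T, D, L]
T -> hit
D -> hit
T -> hit
D -> hit
J -> miss, evict L, frames [T, D, J]
Page faults: 6.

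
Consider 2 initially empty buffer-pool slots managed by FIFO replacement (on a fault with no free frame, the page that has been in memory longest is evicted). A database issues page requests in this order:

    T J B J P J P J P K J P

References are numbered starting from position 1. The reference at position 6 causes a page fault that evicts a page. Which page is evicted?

pos 1: T -> fault, frames {T}
pos 2: J -> fault, frames {T,J}
pos 3: B -> fault, evict T, frames {J,B}
pos 4: J -> hit
pos 5: P -> fault, evict J, frames {B,P}
pos 6: J -> fault, evict B, frames {P,J}
At position 6, page B is evicted.

B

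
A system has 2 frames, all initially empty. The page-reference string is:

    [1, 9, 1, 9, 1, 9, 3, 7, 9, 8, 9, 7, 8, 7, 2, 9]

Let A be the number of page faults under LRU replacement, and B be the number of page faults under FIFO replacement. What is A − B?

1

Under LRU: F F . . . . F F F F . F F . F F → 10 faults.
Under FIFO: F F . . . . F F F F . F . . F F → 9 faults.
A − B = 10 − 9 = 1.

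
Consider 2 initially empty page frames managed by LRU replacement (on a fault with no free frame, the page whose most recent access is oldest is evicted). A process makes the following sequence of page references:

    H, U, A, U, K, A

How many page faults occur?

H → fault, frames (H)
U → fault, frames (H U)
A → fault, evict H, frames (U A)
U → hit
K → fault, evict A, frames (U K)
A → fault, evict U, frames (K A)
Page faults: 5.

5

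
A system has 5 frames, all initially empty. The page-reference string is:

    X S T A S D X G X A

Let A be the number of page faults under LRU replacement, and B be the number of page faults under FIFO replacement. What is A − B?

Under LRU: F F F F . F . F . . → 6 faults.
Under FIFO: F F F F . F . F F . → 7 faults.
A − B = 6 − 7 = -1.

-1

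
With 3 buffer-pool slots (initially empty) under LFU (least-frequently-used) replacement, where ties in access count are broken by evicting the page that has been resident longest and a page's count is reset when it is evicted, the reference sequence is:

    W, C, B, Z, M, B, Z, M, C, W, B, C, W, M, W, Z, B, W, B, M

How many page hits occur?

7

W → miss, frames (W)
C → miss, frames (W C)
B → miss, frames (W C B)
Z → miss, evict W, frames (C B Z)
M → miss, evict C, frames (B Z M)
B → hit
Z → hit
M → hit
C → miss, evict B, frames (Z M C)
W → miss, evict C, frames (Z M W)
B → miss, evict W, frames (Z M B)
C → miss, evict B, frames (Z M C)
W → miss, evict C, frames (Z M W)
M → hit
W → hit
Z → hit
B → miss, evict W, frames (Z M B)
W → miss, evict B, frames (Z M W)
B → miss, evict W, frames (Z M B)
M → hit
Hits: 7.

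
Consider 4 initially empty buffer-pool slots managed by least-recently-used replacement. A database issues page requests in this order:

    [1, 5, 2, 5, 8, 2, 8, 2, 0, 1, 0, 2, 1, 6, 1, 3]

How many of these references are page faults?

8

1 → miss, frames (1)
5 → miss, frames (1 5)
2 → miss, frames (1 5 2)
5 → hit
8 → miss, frames (1 2 5 8)
2 → hit
8 → hit
2 → hit
0 → miss, evict 1, frames (5 8 2 0)
1 → miss, evict 5, frames (8 2 0 1)
0 → hit
2 → hit
1 → hit
6 → miss, evict 8, frames (0 2 1 6)
1 → hit
3 → miss, evict 0, frames (2 6 1 3)
Page faults: 8.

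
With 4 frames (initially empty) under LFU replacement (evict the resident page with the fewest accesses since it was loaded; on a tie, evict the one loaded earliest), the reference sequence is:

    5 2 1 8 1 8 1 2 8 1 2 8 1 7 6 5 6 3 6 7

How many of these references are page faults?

11

5 -> fault, frames (5)
2 -> fault, frames (5 2)
1 -> fault, frames (5 2 1)
8 -> fault, frames (5 2 1 8)
1 -> hit
8 -> hit
1 -> hit
2 -> hit
8 -> hit
1 -> hit
2 -> hit
8 -> hit
1 -> hit
7 -> fault, evict 5, frames (2 1 8 7)
6 -> fault, evict 7, frames (2 1 8 6)
5 -> fault, evict 6, frames (2 1 8 5)
6 -> fault, evict 5, frames (2 1 8 6)
3 -> fault, evict 6, frames (2 1 8 3)
6 -> fault, evict 3, frames (2 1 8 6)
7 -> fault, evict 6, frames (2 1 8 7)
Page faults: 11.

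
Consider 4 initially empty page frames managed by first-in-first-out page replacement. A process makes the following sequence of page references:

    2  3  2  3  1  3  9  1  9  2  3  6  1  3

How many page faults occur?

5

2 -> miss, frames [2]
3 -> miss, frames [2, 3]
2 -> hit
3 -> hit
1 -> miss, frames [2, 3, 1]
3 -> hit
9 -> miss, frames [2, 3, 1, 9]
1 -> hit
9 -> hit
2 -> hit
3 -> hit
6 -> miss, evict 2, frames [3, 1, 9, 6]
1 -> hit
3 -> hit
Page faults: 5.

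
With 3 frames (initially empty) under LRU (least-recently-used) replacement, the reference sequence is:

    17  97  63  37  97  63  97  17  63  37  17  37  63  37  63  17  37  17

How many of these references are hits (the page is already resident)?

12

17: fault, frames (17)
97: fault, frames (17 97)
63: fault, frames (17 97 63)
37: fault, evict 17, frames (97 63 37)
97: hit
63: hit
97: hit
17: fault, evict 37, frames (63 97 17)
63: hit
37: fault, evict 97, frames (17 63 37)
17: hit
37: hit
63: hit
37: hit
63: hit
17: hit
37: hit
17: hit
Hits: 12.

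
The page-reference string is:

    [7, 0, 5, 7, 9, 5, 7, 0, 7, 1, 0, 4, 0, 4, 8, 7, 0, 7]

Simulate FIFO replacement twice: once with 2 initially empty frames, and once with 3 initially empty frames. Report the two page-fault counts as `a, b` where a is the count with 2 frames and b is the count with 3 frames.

14, 11

2 frames: F F F F F F F F . F . F F . F F F . → 14 faults.
3 frames: F F F . F . F F . F . F . . F F F . → 11 faults.
11 < 14: adding a frame reduced faults, as is typical.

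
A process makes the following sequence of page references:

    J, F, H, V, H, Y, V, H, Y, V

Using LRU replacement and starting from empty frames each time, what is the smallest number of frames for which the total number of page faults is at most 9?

2

f=1: 10 faults
f=2: 9 faults
f=3: 5 faults
f=4: 5 faults
f=5: 5 faults
Smallest f with faults ≤ 9 is 2.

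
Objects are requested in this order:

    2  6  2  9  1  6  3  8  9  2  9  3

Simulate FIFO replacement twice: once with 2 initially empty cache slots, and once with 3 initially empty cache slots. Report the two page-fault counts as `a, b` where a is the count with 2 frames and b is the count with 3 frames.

2 frames: F F . F F F F F F F . F → 10 faults.
3 frames: F F . F F . F F F F . F → 9 faults.
9 < 10: adding a frame reduced faults, as is typical.

10, 9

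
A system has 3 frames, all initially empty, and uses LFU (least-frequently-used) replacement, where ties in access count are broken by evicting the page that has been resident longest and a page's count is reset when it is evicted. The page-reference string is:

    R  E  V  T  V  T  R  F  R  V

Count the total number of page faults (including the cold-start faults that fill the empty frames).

7

R -> miss, frames (R)
E -> miss, frames (R E)
V -> miss, frames (R E V)
T -> miss, evict R, frames (E V T)
V -> hit
T -> hit
R -> miss, evict E, frames (V T R)
F -> miss, evict R, frames (V T F)
R -> miss, evict F, frames (V T R)
V -> hit
Page faults: 7.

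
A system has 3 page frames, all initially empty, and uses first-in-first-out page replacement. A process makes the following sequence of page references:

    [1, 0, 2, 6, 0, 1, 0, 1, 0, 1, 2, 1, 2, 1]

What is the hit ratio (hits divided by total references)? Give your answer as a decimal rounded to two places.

1 -> miss, frames {1}
0 -> miss, frames {1,0}
2 -> miss, frames {1,0,2}
6 -> miss, evict 1, frames {0,2,6}
0 -> hit
1 -> miss, evict 0, frames {2,6,1}
0 -> miss, evict 2, frames {6,1,0}
1 -> hit
0 -> hit
1 -> hit
2 -> miss, evict 6, frames {1,0,2}
1 -> hit
2 -> hit
1 -> hit
Hits: 7 of 14 references → 7/14 = 0.5000.

0.50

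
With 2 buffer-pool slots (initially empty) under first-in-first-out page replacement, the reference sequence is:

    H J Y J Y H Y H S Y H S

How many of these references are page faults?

8

H: miss, frames (H)
J: miss, frames (H J)
Y: miss, evict H, frames (J Y)
J: hit
Y: hit
H: miss, evict J, frames (Y H)
Y: hit
H: hit
S: miss, evict Y, frames (H S)
Y: miss, evict H, frames (S Y)
H: miss, evict S, frames (Y H)
S: miss, evict Y, frames (H S)
Page faults: 8.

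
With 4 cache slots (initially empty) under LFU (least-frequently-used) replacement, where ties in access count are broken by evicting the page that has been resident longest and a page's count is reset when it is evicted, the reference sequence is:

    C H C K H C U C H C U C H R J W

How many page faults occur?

7

C -> miss, frames {C}
H -> miss, frames {C,H}
C -> hit
K -> miss, frames {C,H,K}
H -> hit
C -> hit
U -> miss, frames {C,H,K,U}
C -> hit
H -> hit
C -> hit
U -> hit
C -> hit
H -> hit
R -> miss, evict K, frames {C,H,U,R}
J -> miss, evict R, frames {C,H,U,J}
W -> miss, evict J, frames {C,H,U,W}
Page faults: 7.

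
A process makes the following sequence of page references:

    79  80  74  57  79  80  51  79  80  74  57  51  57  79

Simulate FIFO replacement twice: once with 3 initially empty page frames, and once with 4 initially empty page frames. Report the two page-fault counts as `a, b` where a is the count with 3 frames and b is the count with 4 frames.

10, 11

3 frames: F F F F F F F . . F F . . F → 10 faults.
4 frames: F F F F . . F F F F F F . F → 11 faults.
11 > 10: adding a frame increased faults — Belady's anomaly.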